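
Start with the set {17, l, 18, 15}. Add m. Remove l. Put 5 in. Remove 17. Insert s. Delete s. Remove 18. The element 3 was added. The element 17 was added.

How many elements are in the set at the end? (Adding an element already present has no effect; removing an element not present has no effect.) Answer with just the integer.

Tracking the set through each operation:
Start: {15, 17, 18, l}
Event 1 (add m): added. Set: {15, 17, 18, l, m}
Event 2 (remove l): removed. Set: {15, 17, 18, m}
Event 3 (add 5): added. Set: {15, 17, 18, 5, m}
Event 4 (remove 17): removed. Set: {15, 18, 5, m}
Event 5 (add s): added. Set: {15, 18, 5, m, s}
Event 6 (remove s): removed. Set: {15, 18, 5, m}
Event 7 (remove 18): removed. Set: {15, 5, m}
Event 8 (add 3): added. Set: {15, 3, 5, m}
Event 9 (add 17): added. Set: {15, 17, 3, 5, m}

Final set: {15, 17, 3, 5, m} (size 5)

Answer: 5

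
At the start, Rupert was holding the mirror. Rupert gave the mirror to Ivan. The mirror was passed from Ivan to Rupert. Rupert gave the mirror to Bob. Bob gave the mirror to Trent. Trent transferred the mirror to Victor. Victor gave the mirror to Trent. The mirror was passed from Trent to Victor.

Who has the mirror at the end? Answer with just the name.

Tracking the mirror through each event:
Start: Rupert has the mirror.
After event 1: Ivan has the mirror.
After event 2: Rupert has the mirror.
After event 3: Bob has the mirror.
After event 4: Trent has the mirror.
After event 5: Victor has the mirror.
After event 6: Trent has the mirror.
After event 7: Victor has the mirror.

Answer: Victor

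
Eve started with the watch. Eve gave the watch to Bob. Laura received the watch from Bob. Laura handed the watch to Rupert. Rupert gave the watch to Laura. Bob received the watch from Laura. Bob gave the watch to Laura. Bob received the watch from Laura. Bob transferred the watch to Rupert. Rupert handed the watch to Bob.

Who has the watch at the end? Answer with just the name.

Tracking the watch through each event:
Start: Eve has the watch.
After event 1: Bob has the watch.
After event 2: Laura has the watch.
After event 3: Rupert has the watch.
After event 4: Laura has the watch.
After event 5: Bob has the watch.
After event 6: Laura has the watch.
After event 7: Bob has the watch.
After event 8: Rupert has the watch.
After event 9: Bob has the watch.

Answer: Bob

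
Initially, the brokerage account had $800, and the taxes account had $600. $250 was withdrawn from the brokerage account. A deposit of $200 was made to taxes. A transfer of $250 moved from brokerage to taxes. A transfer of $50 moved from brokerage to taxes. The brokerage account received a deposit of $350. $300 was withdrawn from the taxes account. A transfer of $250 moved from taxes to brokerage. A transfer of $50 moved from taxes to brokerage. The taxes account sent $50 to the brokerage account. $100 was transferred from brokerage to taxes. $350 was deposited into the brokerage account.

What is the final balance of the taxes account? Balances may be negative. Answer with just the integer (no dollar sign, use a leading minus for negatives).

Tracking account balances step by step:
Start: brokerage=800, taxes=600
Event 1 (withdraw 250 from brokerage): brokerage: 800 - 250 = 550. Balances: brokerage=550, taxes=600
Event 2 (deposit 200 to taxes): taxes: 600 + 200 = 800. Balances: brokerage=550, taxes=800
Event 3 (transfer 250 brokerage -> taxes): brokerage: 550 - 250 = 300, taxes: 800 + 250 = 1050. Balances: brokerage=300, taxes=1050
Event 4 (transfer 50 brokerage -> taxes): brokerage: 300 - 50 = 250, taxes: 1050 + 50 = 1100. Balances: brokerage=250, taxes=1100
Event 5 (deposit 350 to brokerage): brokerage: 250 + 350 = 600. Balances: brokerage=600, taxes=1100
Event 6 (withdraw 300 from taxes): taxes: 1100 - 300 = 800. Balances: brokerage=600, taxes=800
Event 7 (transfer 250 taxes -> brokerage): taxes: 800 - 250 = 550, brokerage: 600 + 250 = 850. Balances: brokerage=850, taxes=550
Event 8 (transfer 50 taxes -> brokerage): taxes: 550 - 50 = 500, brokerage: 850 + 50 = 900. Balances: brokerage=900, taxes=500
Event 9 (transfer 50 taxes -> brokerage): taxes: 500 - 50 = 450, brokerage: 900 + 50 = 950. Balances: brokerage=950, taxes=450
Event 10 (transfer 100 brokerage -> taxes): brokerage: 950 - 100 = 850, taxes: 450 + 100 = 550. Balances: brokerage=850, taxes=550
Event 11 (deposit 350 to brokerage): brokerage: 850 + 350 = 1200. Balances: brokerage=1200, taxes=550

Final balance of taxes: 550

Answer: 550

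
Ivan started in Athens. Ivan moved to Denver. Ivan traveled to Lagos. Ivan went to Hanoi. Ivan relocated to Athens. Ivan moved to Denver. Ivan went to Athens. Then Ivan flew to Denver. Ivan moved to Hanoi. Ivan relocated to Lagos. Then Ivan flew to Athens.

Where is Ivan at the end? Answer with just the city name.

Answer: Athens

Derivation:
Tracking Ivan's location:
Start: Ivan is in Athens.
After move 1: Athens -> Denver. Ivan is in Denver.
After move 2: Denver -> Lagos. Ivan is in Lagos.
After move 3: Lagos -> Hanoi. Ivan is in Hanoi.
After move 4: Hanoi -> Athens. Ivan is in Athens.
After move 5: Athens -> Denver. Ivan is in Denver.
After move 6: Denver -> Athens. Ivan is in Athens.
After move 7: Athens -> Denver. Ivan is in Denver.
After move 8: Denver -> Hanoi. Ivan is in Hanoi.
After move 9: Hanoi -> Lagos. Ivan is in Lagos.
After move 10: Lagos -> Athens. Ivan is in Athens.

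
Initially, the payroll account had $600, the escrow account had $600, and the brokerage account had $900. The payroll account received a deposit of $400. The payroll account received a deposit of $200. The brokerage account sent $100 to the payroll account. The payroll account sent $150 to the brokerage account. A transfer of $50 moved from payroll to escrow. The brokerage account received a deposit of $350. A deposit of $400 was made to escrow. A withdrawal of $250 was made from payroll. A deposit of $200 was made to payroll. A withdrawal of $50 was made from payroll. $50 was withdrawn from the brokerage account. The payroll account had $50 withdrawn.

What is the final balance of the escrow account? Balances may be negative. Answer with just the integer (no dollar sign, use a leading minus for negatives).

Tracking account balances step by step:
Start: payroll=600, escrow=600, brokerage=900
Event 1 (deposit 400 to payroll): payroll: 600 + 400 = 1000. Balances: payroll=1000, escrow=600, brokerage=900
Event 2 (deposit 200 to payroll): payroll: 1000 + 200 = 1200. Balances: payroll=1200, escrow=600, brokerage=900
Event 3 (transfer 100 brokerage -> payroll): brokerage: 900 - 100 = 800, payroll: 1200 + 100 = 1300. Balances: payroll=1300, escrow=600, brokerage=800
Event 4 (transfer 150 payroll -> brokerage): payroll: 1300 - 150 = 1150, brokerage: 800 + 150 = 950. Balances: payroll=1150, escrow=600, brokerage=950
Event 5 (transfer 50 payroll -> escrow): payroll: 1150 - 50 = 1100, escrow: 600 + 50 = 650. Balances: payroll=1100, escrow=650, brokerage=950
Event 6 (deposit 350 to brokerage): brokerage: 950 + 350 = 1300. Balances: payroll=1100, escrow=650, brokerage=1300
Event 7 (deposit 400 to escrow): escrow: 650 + 400 = 1050. Balances: payroll=1100, escrow=1050, brokerage=1300
Event 8 (withdraw 250 from payroll): payroll: 1100 - 250 = 850. Balances: payroll=850, escrow=1050, brokerage=1300
Event 9 (deposit 200 to payroll): payroll: 850 + 200 = 1050. Balances: payroll=1050, escrow=1050, brokerage=1300
Event 10 (withdraw 50 from payroll): payroll: 1050 - 50 = 1000. Balances: payroll=1000, escrow=1050, brokerage=1300
Event 11 (withdraw 50 from brokerage): brokerage: 1300 - 50 = 1250. Balances: payroll=1000, escrow=1050, brokerage=1250
Event 12 (withdraw 50 from payroll): payroll: 1000 - 50 = 950. Balances: payroll=950, escrow=1050, brokerage=1250

Final balance of escrow: 1050

Answer: 1050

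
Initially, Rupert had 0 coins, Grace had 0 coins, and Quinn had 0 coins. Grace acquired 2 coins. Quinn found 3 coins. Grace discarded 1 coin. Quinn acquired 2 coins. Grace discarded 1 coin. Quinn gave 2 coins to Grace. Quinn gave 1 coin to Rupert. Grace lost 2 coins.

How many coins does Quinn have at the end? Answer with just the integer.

Tracking counts step by step:
Start: Rupert=0, Grace=0, Quinn=0
Event 1 (Grace +2): Grace: 0 -> 2. State: Rupert=0, Grace=2, Quinn=0
Event 2 (Quinn +3): Quinn: 0 -> 3. State: Rupert=0, Grace=2, Quinn=3
Event 3 (Grace -1): Grace: 2 -> 1. State: Rupert=0, Grace=1, Quinn=3
Event 4 (Quinn +2): Quinn: 3 -> 5. State: Rupert=0, Grace=1, Quinn=5
Event 5 (Grace -1): Grace: 1 -> 0. State: Rupert=0, Grace=0, Quinn=5
Event 6 (Quinn -> Grace, 2): Quinn: 5 -> 3, Grace: 0 -> 2. State: Rupert=0, Grace=2, Quinn=3
Event 7 (Quinn -> Rupert, 1): Quinn: 3 -> 2, Rupert: 0 -> 1. State: Rupert=1, Grace=2, Quinn=2
Event 8 (Grace -2): Grace: 2 -> 0. State: Rupert=1, Grace=0, Quinn=2

Quinn's final count: 2

Answer: 2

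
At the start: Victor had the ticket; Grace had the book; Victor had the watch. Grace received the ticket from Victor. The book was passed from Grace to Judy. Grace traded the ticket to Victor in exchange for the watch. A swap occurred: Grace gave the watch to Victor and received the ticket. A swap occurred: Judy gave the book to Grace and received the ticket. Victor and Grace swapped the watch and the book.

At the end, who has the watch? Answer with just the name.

Answer: Grace

Derivation:
Tracking all object holders:
Start: ticket:Victor, book:Grace, watch:Victor
Event 1 (give ticket: Victor -> Grace). State: ticket:Grace, book:Grace, watch:Victor
Event 2 (give book: Grace -> Judy). State: ticket:Grace, book:Judy, watch:Victor
Event 3 (swap ticket<->watch: now ticket:Victor, watch:Grace). State: ticket:Victor, book:Judy, watch:Grace
Event 4 (swap watch<->ticket: now watch:Victor, ticket:Grace). State: ticket:Grace, book:Judy, watch:Victor
Event 5 (swap book<->ticket: now book:Grace, ticket:Judy). State: ticket:Judy, book:Grace, watch:Victor
Event 6 (swap watch<->book: now watch:Grace, book:Victor). State: ticket:Judy, book:Victor, watch:Grace

Final state: ticket:Judy, book:Victor, watch:Grace
The watch is held by Grace.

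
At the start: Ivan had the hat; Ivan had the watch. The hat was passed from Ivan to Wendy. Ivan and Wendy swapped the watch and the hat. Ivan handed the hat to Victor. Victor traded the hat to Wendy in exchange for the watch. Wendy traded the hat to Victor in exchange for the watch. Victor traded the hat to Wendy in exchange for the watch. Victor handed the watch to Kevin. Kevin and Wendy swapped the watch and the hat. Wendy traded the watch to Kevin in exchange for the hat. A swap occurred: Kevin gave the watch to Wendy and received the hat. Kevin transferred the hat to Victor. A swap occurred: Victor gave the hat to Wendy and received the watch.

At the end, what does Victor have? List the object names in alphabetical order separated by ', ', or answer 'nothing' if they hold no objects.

Answer: watch

Derivation:
Tracking all object holders:
Start: hat:Ivan, watch:Ivan
Event 1 (give hat: Ivan -> Wendy). State: hat:Wendy, watch:Ivan
Event 2 (swap watch<->hat: now watch:Wendy, hat:Ivan). State: hat:Ivan, watch:Wendy
Event 3 (give hat: Ivan -> Victor). State: hat:Victor, watch:Wendy
Event 4 (swap hat<->watch: now hat:Wendy, watch:Victor). State: hat:Wendy, watch:Victor
Event 5 (swap hat<->watch: now hat:Victor, watch:Wendy). State: hat:Victor, watch:Wendy
Event 6 (swap hat<->watch: now hat:Wendy, watch:Victor). State: hat:Wendy, watch:Victor
Event 7 (give watch: Victor -> Kevin). State: hat:Wendy, watch:Kevin
Event 8 (swap watch<->hat: now watch:Wendy, hat:Kevin). State: hat:Kevin, watch:Wendy
Event 9 (swap watch<->hat: now watch:Kevin, hat:Wendy). State: hat:Wendy, watch:Kevin
Event 10 (swap watch<->hat: now watch:Wendy, hat:Kevin). State: hat:Kevin, watch:Wendy
Event 11 (give hat: Kevin -> Victor). State: hat:Victor, watch:Wendy
Event 12 (swap hat<->watch: now hat:Wendy, watch:Victor). State: hat:Wendy, watch:Victor

Final state: hat:Wendy, watch:Victor
Victor holds: watch.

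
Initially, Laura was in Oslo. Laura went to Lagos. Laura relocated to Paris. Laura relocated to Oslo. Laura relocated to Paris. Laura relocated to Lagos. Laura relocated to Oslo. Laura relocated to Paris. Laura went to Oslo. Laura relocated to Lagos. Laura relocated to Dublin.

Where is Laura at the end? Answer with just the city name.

Tracking Laura's location:
Start: Laura is in Oslo.
After move 1: Oslo -> Lagos. Laura is in Lagos.
After move 2: Lagos -> Paris. Laura is in Paris.
After move 3: Paris -> Oslo. Laura is in Oslo.
After move 4: Oslo -> Paris. Laura is in Paris.
After move 5: Paris -> Lagos. Laura is in Lagos.
After move 6: Lagos -> Oslo. Laura is in Oslo.
After move 7: Oslo -> Paris. Laura is in Paris.
After move 8: Paris -> Oslo. Laura is in Oslo.
After move 9: Oslo -> Lagos. Laura is in Lagos.
After move 10: Lagos -> Dublin. Laura is in Dublin.

Answer: Dublin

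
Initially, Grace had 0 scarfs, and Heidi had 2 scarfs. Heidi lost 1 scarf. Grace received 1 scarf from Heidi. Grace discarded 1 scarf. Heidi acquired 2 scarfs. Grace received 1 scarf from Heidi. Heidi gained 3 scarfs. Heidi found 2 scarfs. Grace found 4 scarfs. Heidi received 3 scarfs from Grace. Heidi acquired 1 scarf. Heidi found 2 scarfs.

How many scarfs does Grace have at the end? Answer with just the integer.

Answer: 2

Derivation:
Tracking counts step by step:
Start: Grace=0, Heidi=2
Event 1 (Heidi -1): Heidi: 2 -> 1. State: Grace=0, Heidi=1
Event 2 (Heidi -> Grace, 1): Heidi: 1 -> 0, Grace: 0 -> 1. State: Grace=1, Heidi=0
Event 3 (Grace -1): Grace: 1 -> 0. State: Grace=0, Heidi=0
Event 4 (Heidi +2): Heidi: 0 -> 2. State: Grace=0, Heidi=2
Event 5 (Heidi -> Grace, 1): Heidi: 2 -> 1, Grace: 0 -> 1. State: Grace=1, Heidi=1
Event 6 (Heidi +3): Heidi: 1 -> 4. State: Grace=1, Heidi=4
Event 7 (Heidi +2): Heidi: 4 -> 6. State: Grace=1, Heidi=6
Event 8 (Grace +4): Grace: 1 -> 5. State: Grace=5, Heidi=6
Event 9 (Grace -> Heidi, 3): Grace: 5 -> 2, Heidi: 6 -> 9. State: Grace=2, Heidi=9
Event 10 (Heidi +1): Heidi: 9 -> 10. State: Grace=2, Heidi=10
Event 11 (Heidi +2): Heidi: 10 -> 12. State: Grace=2, Heidi=12

Grace's final count: 2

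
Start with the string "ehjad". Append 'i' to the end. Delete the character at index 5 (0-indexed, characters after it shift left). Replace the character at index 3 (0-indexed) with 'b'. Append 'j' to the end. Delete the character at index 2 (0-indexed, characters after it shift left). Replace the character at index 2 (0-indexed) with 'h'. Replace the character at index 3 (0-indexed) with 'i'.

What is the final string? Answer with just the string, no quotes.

Answer: ehhij

Derivation:
Applying each edit step by step:
Start: "ehjad"
Op 1 (append 'i'): "ehjad" -> "ehjadi"
Op 2 (delete idx 5 = 'i'): "ehjadi" -> "ehjad"
Op 3 (replace idx 3: 'a' -> 'b'): "ehjad" -> "ehjbd"
Op 4 (append 'j'): "ehjbd" -> "ehjbdj"
Op 5 (delete idx 2 = 'j'): "ehjbdj" -> "ehbdj"
Op 6 (replace idx 2: 'b' -> 'h'): "ehbdj" -> "ehhdj"
Op 7 (replace idx 3: 'd' -> 'i'): "ehhdj" -> "ehhij"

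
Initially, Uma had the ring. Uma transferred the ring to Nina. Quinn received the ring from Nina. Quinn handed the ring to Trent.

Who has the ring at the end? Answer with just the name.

Answer: Trent

Derivation:
Tracking the ring through each event:
Start: Uma has the ring.
After event 1: Nina has the ring.
After event 2: Quinn has the ring.
After event 3: Trent has the ring.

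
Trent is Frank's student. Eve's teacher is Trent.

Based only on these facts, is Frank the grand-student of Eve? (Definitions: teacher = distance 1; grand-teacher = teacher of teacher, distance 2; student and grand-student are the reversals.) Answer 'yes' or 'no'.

Reconstructing the teacher chain from the given facts:
  Frank -> Trent -> Eve
(each arrow means 'teacher of the next')
Positions in the chain (0 = top):
  position of Frank: 0
  position of Trent: 1
  position of Eve: 2

Frank is at position 0, Eve is at position 2; signed distance (j - i) = 2.
'grand-student' requires j - i = -2. Actual distance is 2, so the relation does NOT hold.

Answer: no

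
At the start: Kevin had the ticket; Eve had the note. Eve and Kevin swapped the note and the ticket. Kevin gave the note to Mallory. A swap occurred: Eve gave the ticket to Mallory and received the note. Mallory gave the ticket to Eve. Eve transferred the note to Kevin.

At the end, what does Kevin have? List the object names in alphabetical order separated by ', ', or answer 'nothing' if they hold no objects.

Tracking all object holders:
Start: ticket:Kevin, note:Eve
Event 1 (swap note<->ticket: now note:Kevin, ticket:Eve). State: ticket:Eve, note:Kevin
Event 2 (give note: Kevin -> Mallory). State: ticket:Eve, note:Mallory
Event 3 (swap ticket<->note: now ticket:Mallory, note:Eve). State: ticket:Mallory, note:Eve
Event 4 (give ticket: Mallory -> Eve). State: ticket:Eve, note:Eve
Event 5 (give note: Eve -> Kevin). State: ticket:Eve, note:Kevin

Final state: ticket:Eve, note:Kevin
Kevin holds: note.

Answer: note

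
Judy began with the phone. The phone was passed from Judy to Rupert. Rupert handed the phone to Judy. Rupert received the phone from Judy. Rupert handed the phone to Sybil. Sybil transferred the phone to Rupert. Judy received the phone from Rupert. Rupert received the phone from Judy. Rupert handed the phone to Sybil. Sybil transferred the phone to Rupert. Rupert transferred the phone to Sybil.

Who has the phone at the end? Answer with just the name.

Tracking the phone through each event:
Start: Judy has the phone.
After event 1: Rupert has the phone.
After event 2: Judy has the phone.
After event 3: Rupert has the phone.
After event 4: Sybil has the phone.
After event 5: Rupert has the phone.
After event 6: Judy has the phone.
After event 7: Rupert has the phone.
After event 8: Sybil has the phone.
After event 9: Rupert has the phone.
After event 10: Sybil has the phone.

Answer: Sybil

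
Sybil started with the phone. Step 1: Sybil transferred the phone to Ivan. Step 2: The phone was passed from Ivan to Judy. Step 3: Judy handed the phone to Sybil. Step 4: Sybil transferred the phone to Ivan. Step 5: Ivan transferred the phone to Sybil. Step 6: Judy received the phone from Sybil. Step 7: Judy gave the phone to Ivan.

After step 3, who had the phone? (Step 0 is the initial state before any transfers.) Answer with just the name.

Answer: Sybil

Derivation:
Tracking the phone holder through step 3:
After step 0 (start): Sybil
After step 1: Ivan
After step 2: Judy
After step 3: Sybil

At step 3, the holder is Sybil.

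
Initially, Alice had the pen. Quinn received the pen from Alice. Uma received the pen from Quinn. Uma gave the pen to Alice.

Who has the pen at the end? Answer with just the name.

Tracking the pen through each event:
Start: Alice has the pen.
After event 1: Quinn has the pen.
After event 2: Uma has the pen.
After event 3: Alice has the pen.

Answer: Alice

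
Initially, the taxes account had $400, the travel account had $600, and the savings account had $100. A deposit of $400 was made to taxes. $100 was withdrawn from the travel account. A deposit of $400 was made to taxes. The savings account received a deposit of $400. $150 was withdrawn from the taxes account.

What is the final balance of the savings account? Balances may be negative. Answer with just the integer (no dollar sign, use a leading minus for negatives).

Tracking account balances step by step:
Start: taxes=400, travel=600, savings=100
Event 1 (deposit 400 to taxes): taxes: 400 + 400 = 800. Balances: taxes=800, travel=600, savings=100
Event 2 (withdraw 100 from travel): travel: 600 - 100 = 500. Balances: taxes=800, travel=500, savings=100
Event 3 (deposit 400 to taxes): taxes: 800 + 400 = 1200. Balances: taxes=1200, travel=500, savings=100
Event 4 (deposit 400 to savings): savings: 100 + 400 = 500. Balances: taxes=1200, travel=500, savings=500
Event 5 (withdraw 150 from taxes): taxes: 1200 - 150 = 1050. Balances: taxes=1050, travel=500, savings=500

Final balance of savings: 500

Answer: 500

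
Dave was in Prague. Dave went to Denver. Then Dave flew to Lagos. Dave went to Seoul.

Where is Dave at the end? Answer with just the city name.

Answer: Seoul

Derivation:
Tracking Dave's location:
Start: Dave is in Prague.
After move 1: Prague -> Denver. Dave is in Denver.
After move 2: Denver -> Lagos. Dave is in Lagos.
After move 3: Lagos -> Seoul. Dave is in Seoul.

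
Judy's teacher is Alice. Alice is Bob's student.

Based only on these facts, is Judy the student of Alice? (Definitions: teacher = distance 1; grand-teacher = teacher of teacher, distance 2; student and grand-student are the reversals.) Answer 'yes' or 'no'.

Reconstructing the teacher chain from the given facts:
  Bob -> Alice -> Judy
(each arrow means 'teacher of the next')
Positions in the chain (0 = top):
  position of Bob: 0
  position of Alice: 1
  position of Judy: 2

Judy is at position 2, Alice is at position 1; signed distance (j - i) = -1.
'student' requires j - i = -1. Actual distance is -1, so the relation HOLDS.

Answer: yes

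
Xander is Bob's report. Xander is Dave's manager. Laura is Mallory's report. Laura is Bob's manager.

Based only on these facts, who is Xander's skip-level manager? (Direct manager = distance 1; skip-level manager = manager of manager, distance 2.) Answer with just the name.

Reconstructing the manager chain from the given facts:
  Mallory -> Laura -> Bob -> Xander -> Dave
(each arrow means 'manager of the next')
Positions in the chain (0 = top):
  position of Mallory: 0
  position of Laura: 1
  position of Bob: 2
  position of Xander: 3
  position of Dave: 4

Xander is at position 3; the skip-level manager is 2 steps up the chain, i.e. position 1: Laura.

Answer: Laura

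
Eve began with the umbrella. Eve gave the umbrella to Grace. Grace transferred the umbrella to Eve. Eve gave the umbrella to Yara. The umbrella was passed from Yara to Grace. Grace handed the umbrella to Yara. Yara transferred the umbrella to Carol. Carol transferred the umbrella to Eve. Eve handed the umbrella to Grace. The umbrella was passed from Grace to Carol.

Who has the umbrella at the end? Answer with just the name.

Answer: Carol

Derivation:
Tracking the umbrella through each event:
Start: Eve has the umbrella.
After event 1: Grace has the umbrella.
After event 2: Eve has the umbrella.
After event 3: Yara has the umbrella.
After event 4: Grace has the umbrella.
After event 5: Yara has the umbrella.
After event 6: Carol has the umbrella.
After event 7: Eve has the umbrella.
After event 8: Grace has the umbrella.
After event 9: Carol has the umbrella.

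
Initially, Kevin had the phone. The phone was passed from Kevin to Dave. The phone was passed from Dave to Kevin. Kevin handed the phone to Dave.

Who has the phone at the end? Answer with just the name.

Answer: Dave

Derivation:
Tracking the phone through each event:
Start: Kevin has the phone.
After event 1: Dave has the phone.
After event 2: Kevin has the phone.
After event 3: Dave has the phone.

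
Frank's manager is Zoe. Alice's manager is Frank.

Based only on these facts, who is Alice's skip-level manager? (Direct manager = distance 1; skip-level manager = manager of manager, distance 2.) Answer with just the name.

Answer: Zoe

Derivation:
Reconstructing the manager chain from the given facts:
  Zoe -> Frank -> Alice
(each arrow means 'manager of the next')
Positions in the chain (0 = top):
  position of Zoe: 0
  position of Frank: 1
  position of Alice: 2

Alice is at position 2; the skip-level manager is 2 steps up the chain, i.e. position 0: Zoe.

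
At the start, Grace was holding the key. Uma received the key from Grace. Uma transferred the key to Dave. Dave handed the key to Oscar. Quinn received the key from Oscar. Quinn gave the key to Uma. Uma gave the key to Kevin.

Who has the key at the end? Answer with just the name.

Tracking the key through each event:
Start: Grace has the key.
After event 1: Uma has the key.
After event 2: Dave has the key.
After event 3: Oscar has the key.
After event 4: Quinn has the key.
After event 5: Uma has the key.
After event 6: Kevin has the key.

Answer: Kevin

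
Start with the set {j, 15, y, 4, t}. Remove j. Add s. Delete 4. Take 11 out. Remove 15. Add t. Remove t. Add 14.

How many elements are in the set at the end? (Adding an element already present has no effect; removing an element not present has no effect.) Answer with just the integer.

Tracking the set through each operation:
Start: {15, 4, j, t, y}
Event 1 (remove j): removed. Set: {15, 4, t, y}
Event 2 (add s): added. Set: {15, 4, s, t, y}
Event 3 (remove 4): removed. Set: {15, s, t, y}
Event 4 (remove 11): not present, no change. Set: {15, s, t, y}
Event 5 (remove 15): removed. Set: {s, t, y}
Event 6 (add t): already present, no change. Set: {s, t, y}
Event 7 (remove t): removed. Set: {s, y}
Event 8 (add 14): added. Set: {14, s, y}

Final set: {14, s, y} (size 3)

Answer: 3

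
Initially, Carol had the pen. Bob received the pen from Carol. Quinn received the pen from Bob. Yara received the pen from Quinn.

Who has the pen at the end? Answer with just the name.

Tracking the pen through each event:
Start: Carol has the pen.
After event 1: Bob has the pen.
After event 2: Quinn has the pen.
After event 3: Yara has the pen.

Answer: Yara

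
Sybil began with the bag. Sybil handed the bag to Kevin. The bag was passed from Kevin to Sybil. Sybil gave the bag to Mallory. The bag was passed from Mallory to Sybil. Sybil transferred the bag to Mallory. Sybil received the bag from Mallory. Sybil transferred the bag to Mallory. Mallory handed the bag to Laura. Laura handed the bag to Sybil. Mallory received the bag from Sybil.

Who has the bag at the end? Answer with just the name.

Tracking the bag through each event:
Start: Sybil has the bag.
After event 1: Kevin has the bag.
After event 2: Sybil has the bag.
After event 3: Mallory has the bag.
After event 4: Sybil has the bag.
After event 5: Mallory has the bag.
After event 6: Sybil has the bag.
After event 7: Mallory has the bag.
After event 8: Laura has the bag.
After event 9: Sybil has the bag.
After event 10: Mallory has the bag.

Answer: Mallory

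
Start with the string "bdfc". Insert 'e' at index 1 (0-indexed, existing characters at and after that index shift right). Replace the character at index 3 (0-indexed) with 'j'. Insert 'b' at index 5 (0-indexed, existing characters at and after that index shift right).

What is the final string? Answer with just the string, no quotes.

Applying each edit step by step:
Start: "bdfc"
Op 1 (insert 'e' at idx 1): "bdfc" -> "bedfc"
Op 2 (replace idx 3: 'f' -> 'j'): "bedfc" -> "bedjc"
Op 3 (insert 'b' at idx 5): "bedjc" -> "bedjcb"

Answer: bedjcb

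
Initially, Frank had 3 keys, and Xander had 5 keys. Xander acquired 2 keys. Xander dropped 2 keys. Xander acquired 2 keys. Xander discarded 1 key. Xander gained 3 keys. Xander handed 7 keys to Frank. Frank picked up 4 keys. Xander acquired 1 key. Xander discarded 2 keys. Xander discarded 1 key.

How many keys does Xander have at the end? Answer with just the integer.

Tracking counts step by step:
Start: Frank=3, Xander=5
Event 1 (Xander +2): Xander: 5 -> 7. State: Frank=3, Xander=7
Event 2 (Xander -2): Xander: 7 -> 5. State: Frank=3, Xander=5
Event 3 (Xander +2): Xander: 5 -> 7. State: Frank=3, Xander=7
Event 4 (Xander -1): Xander: 7 -> 6. State: Frank=3, Xander=6
Event 5 (Xander +3): Xander: 6 -> 9. State: Frank=3, Xander=9
Event 6 (Xander -> Frank, 7): Xander: 9 -> 2, Frank: 3 -> 10. State: Frank=10, Xander=2
Event 7 (Frank +4): Frank: 10 -> 14. State: Frank=14, Xander=2
Event 8 (Xander +1): Xander: 2 -> 3. State: Frank=14, Xander=3
Event 9 (Xander -2): Xander: 3 -> 1. State: Frank=14, Xander=1
Event 10 (Xander -1): Xander: 1 -> 0. State: Frank=14, Xander=0

Xander's final count: 0

Answer: 0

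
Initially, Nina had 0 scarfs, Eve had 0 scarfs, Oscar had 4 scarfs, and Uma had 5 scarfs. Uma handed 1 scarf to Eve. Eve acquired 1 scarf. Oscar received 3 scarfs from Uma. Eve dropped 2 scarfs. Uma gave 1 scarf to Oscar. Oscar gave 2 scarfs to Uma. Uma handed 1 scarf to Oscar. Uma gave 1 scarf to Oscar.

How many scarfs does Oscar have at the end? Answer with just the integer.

Answer: 8

Derivation:
Tracking counts step by step:
Start: Nina=0, Eve=0, Oscar=4, Uma=5
Event 1 (Uma -> Eve, 1): Uma: 5 -> 4, Eve: 0 -> 1. State: Nina=0, Eve=1, Oscar=4, Uma=4
Event 2 (Eve +1): Eve: 1 -> 2. State: Nina=0, Eve=2, Oscar=4, Uma=4
Event 3 (Uma -> Oscar, 3): Uma: 4 -> 1, Oscar: 4 -> 7. State: Nina=0, Eve=2, Oscar=7, Uma=1
Event 4 (Eve -2): Eve: 2 -> 0. State: Nina=0, Eve=0, Oscar=7, Uma=1
Event 5 (Uma -> Oscar, 1): Uma: 1 -> 0, Oscar: 7 -> 8. State: Nina=0, Eve=0, Oscar=8, Uma=0
Event 6 (Oscar -> Uma, 2): Oscar: 8 -> 6, Uma: 0 -> 2. State: Nina=0, Eve=0, Oscar=6, Uma=2
Event 7 (Uma -> Oscar, 1): Uma: 2 -> 1, Oscar: 6 -> 7. State: Nina=0, Eve=0, Oscar=7, Uma=1
Event 8 (Uma -> Oscar, 1): Uma: 1 -> 0, Oscar: 7 -> 8. State: Nina=0, Eve=0, Oscar=8, Uma=0

Oscar's final count: 8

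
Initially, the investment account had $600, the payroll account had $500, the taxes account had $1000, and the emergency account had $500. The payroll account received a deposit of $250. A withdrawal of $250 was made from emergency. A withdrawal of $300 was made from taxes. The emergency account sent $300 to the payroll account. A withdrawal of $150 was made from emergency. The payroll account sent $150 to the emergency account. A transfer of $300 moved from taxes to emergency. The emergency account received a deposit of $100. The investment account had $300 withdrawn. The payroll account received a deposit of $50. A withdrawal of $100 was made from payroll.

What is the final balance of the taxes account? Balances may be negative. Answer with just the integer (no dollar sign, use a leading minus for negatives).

Tracking account balances step by step:
Start: investment=600, payroll=500, taxes=1000, emergency=500
Event 1 (deposit 250 to payroll): payroll: 500 + 250 = 750. Balances: investment=600, payroll=750, taxes=1000, emergency=500
Event 2 (withdraw 250 from emergency): emergency: 500 - 250 = 250. Balances: investment=600, payroll=750, taxes=1000, emergency=250
Event 3 (withdraw 300 from taxes): taxes: 1000 - 300 = 700. Balances: investment=600, payroll=750, taxes=700, emergency=250
Event 4 (transfer 300 emergency -> payroll): emergency: 250 - 300 = -50, payroll: 750 + 300 = 1050. Balances: investment=600, payroll=1050, taxes=700, emergency=-50
Event 5 (withdraw 150 from emergency): emergency: -50 - 150 = -200. Balances: investment=600, payroll=1050, taxes=700, emergency=-200
Event 6 (transfer 150 payroll -> emergency): payroll: 1050 - 150 = 900, emergency: -200 + 150 = -50. Balances: investment=600, payroll=900, taxes=700, emergency=-50
Event 7 (transfer 300 taxes -> emergency): taxes: 700 - 300 = 400, emergency: -50 + 300 = 250. Balances: investment=600, payroll=900, taxes=400, emergency=250
Event 8 (deposit 100 to emergency): emergency: 250 + 100 = 350. Balances: investment=600, payroll=900, taxes=400, emergency=350
Event 9 (withdraw 300 from investment): investment: 600 - 300 = 300. Balances: investment=300, payroll=900, taxes=400, emergency=350
Event 10 (deposit 50 to payroll): payroll: 900 + 50 = 950. Balances: investment=300, payroll=950, taxes=400, emergency=350
Event 11 (withdraw 100 from payroll): payroll: 950 - 100 = 850. Balances: investment=300, payroll=850, taxes=400, emergency=350

Final balance of taxes: 400

Answer: 400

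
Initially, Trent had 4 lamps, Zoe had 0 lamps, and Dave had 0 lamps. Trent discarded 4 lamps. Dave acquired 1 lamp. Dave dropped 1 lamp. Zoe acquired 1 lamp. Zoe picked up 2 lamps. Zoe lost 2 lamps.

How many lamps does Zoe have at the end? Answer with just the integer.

Answer: 1

Derivation:
Tracking counts step by step:
Start: Trent=4, Zoe=0, Dave=0
Event 1 (Trent -4): Trent: 4 -> 0. State: Trent=0, Zoe=0, Dave=0
Event 2 (Dave +1): Dave: 0 -> 1. State: Trent=0, Zoe=0, Dave=1
Event 3 (Dave -1): Dave: 1 -> 0. State: Trent=0, Zoe=0, Dave=0
Event 4 (Zoe +1): Zoe: 0 -> 1. State: Trent=0, Zoe=1, Dave=0
Event 5 (Zoe +2): Zoe: 1 -> 3. State: Trent=0, Zoe=3, Dave=0
Event 6 (Zoe -2): Zoe: 3 -> 1. State: Trent=0, Zoe=1, Dave=0

Zoe's final count: 1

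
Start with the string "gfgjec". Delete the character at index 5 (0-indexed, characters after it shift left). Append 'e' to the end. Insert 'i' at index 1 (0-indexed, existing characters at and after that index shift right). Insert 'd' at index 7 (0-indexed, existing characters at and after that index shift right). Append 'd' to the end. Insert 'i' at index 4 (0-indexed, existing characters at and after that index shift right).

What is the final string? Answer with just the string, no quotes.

Answer: gifgijeedd

Derivation:
Applying each edit step by step:
Start: "gfgjec"
Op 1 (delete idx 5 = 'c'): "gfgjec" -> "gfgje"
Op 2 (append 'e'): "gfgje" -> "gfgjee"
Op 3 (insert 'i' at idx 1): "gfgjee" -> "gifgjee"
Op 4 (insert 'd' at idx 7): "gifgjee" -> "gifgjeed"
Op 5 (append 'd'): "gifgjeed" -> "gifgjeedd"
Op 6 (insert 'i' at idx 4): "gifgjeedd" -> "gifgijeedd"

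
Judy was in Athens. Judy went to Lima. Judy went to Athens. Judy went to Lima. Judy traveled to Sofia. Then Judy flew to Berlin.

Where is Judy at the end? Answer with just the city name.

Answer: Berlin

Derivation:
Tracking Judy's location:
Start: Judy is in Athens.
After move 1: Athens -> Lima. Judy is in Lima.
After move 2: Lima -> Athens. Judy is in Athens.
After move 3: Athens -> Lima. Judy is in Lima.
After move 4: Lima -> Sofia. Judy is in Sofia.
After move 5: Sofia -> Berlin. Judy is in Berlin.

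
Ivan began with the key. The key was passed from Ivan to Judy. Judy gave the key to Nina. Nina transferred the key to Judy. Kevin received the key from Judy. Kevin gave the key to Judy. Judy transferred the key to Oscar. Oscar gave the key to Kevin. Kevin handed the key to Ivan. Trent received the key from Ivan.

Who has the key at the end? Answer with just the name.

Tracking the key through each event:
Start: Ivan has the key.
After event 1: Judy has the key.
After event 2: Nina has the key.
After event 3: Judy has the key.
After event 4: Kevin has the key.
After event 5: Judy has the key.
After event 6: Oscar has the key.
After event 7: Kevin has the key.
After event 8: Ivan has the key.
After event 9: Trent has the key.

Answer: Trent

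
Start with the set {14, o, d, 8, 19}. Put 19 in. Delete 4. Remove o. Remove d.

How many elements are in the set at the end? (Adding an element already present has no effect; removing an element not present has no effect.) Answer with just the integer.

Answer: 3

Derivation:
Tracking the set through each operation:
Start: {14, 19, 8, d, o}
Event 1 (add 19): already present, no change. Set: {14, 19, 8, d, o}
Event 2 (remove 4): not present, no change. Set: {14, 19, 8, d, o}
Event 3 (remove o): removed. Set: {14, 19, 8, d}
Event 4 (remove d): removed. Set: {14, 19, 8}

Final set: {14, 19, 8} (size 3)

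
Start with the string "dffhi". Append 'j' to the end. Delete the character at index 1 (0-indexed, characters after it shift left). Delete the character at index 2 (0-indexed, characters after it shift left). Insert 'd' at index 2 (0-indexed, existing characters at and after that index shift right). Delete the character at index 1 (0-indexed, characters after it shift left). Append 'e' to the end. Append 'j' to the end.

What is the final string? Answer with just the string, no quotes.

Applying each edit step by step:
Start: "dffhi"
Op 1 (append 'j'): "dffhi" -> "dffhij"
Op 2 (delete idx 1 = 'f'): "dffhij" -> "dfhij"
Op 3 (delete idx 2 = 'h'): "dfhij" -> "dfij"
Op 4 (insert 'd' at idx 2): "dfij" -> "dfdij"
Op 5 (delete idx 1 = 'f'): "dfdij" -> "ddij"
Op 6 (append 'e'): "ddij" -> "ddije"
Op 7 (append 'j'): "ddije" -> "ddijej"

Answer: ddijej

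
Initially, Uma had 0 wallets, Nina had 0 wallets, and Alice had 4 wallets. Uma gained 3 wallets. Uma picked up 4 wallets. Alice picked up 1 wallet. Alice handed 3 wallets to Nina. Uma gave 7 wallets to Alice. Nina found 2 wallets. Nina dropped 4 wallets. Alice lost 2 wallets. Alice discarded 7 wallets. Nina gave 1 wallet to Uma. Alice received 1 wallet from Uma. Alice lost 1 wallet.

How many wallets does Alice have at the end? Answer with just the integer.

Tracking counts step by step:
Start: Uma=0, Nina=0, Alice=4
Event 1 (Uma +3): Uma: 0 -> 3. State: Uma=3, Nina=0, Alice=4
Event 2 (Uma +4): Uma: 3 -> 7. State: Uma=7, Nina=0, Alice=4
Event 3 (Alice +1): Alice: 4 -> 5. State: Uma=7, Nina=0, Alice=5
Event 4 (Alice -> Nina, 3): Alice: 5 -> 2, Nina: 0 -> 3. State: Uma=7, Nina=3, Alice=2
Event 5 (Uma -> Alice, 7): Uma: 7 -> 0, Alice: 2 -> 9. State: Uma=0, Nina=3, Alice=9
Event 6 (Nina +2): Nina: 3 -> 5. State: Uma=0, Nina=5, Alice=9
Event 7 (Nina -4): Nina: 5 -> 1. State: Uma=0, Nina=1, Alice=9
Event 8 (Alice -2): Alice: 9 -> 7. State: Uma=0, Nina=1, Alice=7
Event 9 (Alice -7): Alice: 7 -> 0. State: Uma=0, Nina=1, Alice=0
Event 10 (Nina -> Uma, 1): Nina: 1 -> 0, Uma: 0 -> 1. State: Uma=1, Nina=0, Alice=0
Event 11 (Uma -> Alice, 1): Uma: 1 -> 0, Alice: 0 -> 1. State: Uma=0, Nina=0, Alice=1
Event 12 (Alice -1): Alice: 1 -> 0. State: Uma=0, Nina=0, Alice=0

Alice's final count: 0

Answer: 0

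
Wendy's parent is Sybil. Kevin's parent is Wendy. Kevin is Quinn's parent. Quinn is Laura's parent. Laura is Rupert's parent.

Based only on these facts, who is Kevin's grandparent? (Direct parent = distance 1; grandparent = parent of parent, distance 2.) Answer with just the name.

Answer: Sybil

Derivation:
Reconstructing the parent chain from the given facts:
  Sybil -> Wendy -> Kevin -> Quinn -> Laura -> Rupert
(each arrow means 'parent of the next')
Positions in the chain (0 = top):
  position of Sybil: 0
  position of Wendy: 1
  position of Kevin: 2
  position of Quinn: 3
  position of Laura: 4
  position of Rupert: 5

Kevin is at position 2; the grandparent is 2 steps up the chain, i.e. position 0: Sybil.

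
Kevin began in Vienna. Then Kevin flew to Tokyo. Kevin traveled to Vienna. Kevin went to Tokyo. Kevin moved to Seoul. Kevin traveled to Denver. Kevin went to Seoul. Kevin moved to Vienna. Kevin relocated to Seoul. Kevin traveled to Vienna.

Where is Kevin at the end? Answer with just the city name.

Answer: Vienna

Derivation:
Tracking Kevin's location:
Start: Kevin is in Vienna.
After move 1: Vienna -> Tokyo. Kevin is in Tokyo.
After move 2: Tokyo -> Vienna. Kevin is in Vienna.
After move 3: Vienna -> Tokyo. Kevin is in Tokyo.
After move 4: Tokyo -> Seoul. Kevin is in Seoul.
After move 5: Seoul -> Denver. Kevin is in Denver.
After move 6: Denver -> Seoul. Kevin is in Seoul.
After move 7: Seoul -> Vienna. Kevin is in Vienna.
After move 8: Vienna -> Seoul. Kevin is in Seoul.
After move 9: Seoul -> Vienna. Kevin is in Vienna.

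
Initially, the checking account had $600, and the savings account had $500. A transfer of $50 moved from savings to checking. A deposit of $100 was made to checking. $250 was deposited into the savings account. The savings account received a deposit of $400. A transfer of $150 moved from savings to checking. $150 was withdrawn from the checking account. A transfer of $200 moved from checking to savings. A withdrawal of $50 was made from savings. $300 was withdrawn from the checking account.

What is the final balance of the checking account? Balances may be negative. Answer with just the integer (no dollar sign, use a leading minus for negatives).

Tracking account balances step by step:
Start: checking=600, savings=500
Event 1 (transfer 50 savings -> checking): savings: 500 - 50 = 450, checking: 600 + 50 = 650. Balances: checking=650, savings=450
Event 2 (deposit 100 to checking): checking: 650 + 100 = 750. Balances: checking=750, savings=450
Event 3 (deposit 250 to savings): savings: 450 + 250 = 700. Balances: checking=750, savings=700
Event 4 (deposit 400 to savings): savings: 700 + 400 = 1100. Balances: checking=750, savings=1100
Event 5 (transfer 150 savings -> checking): savings: 1100 - 150 = 950, checking: 750 + 150 = 900. Balances: checking=900, savings=950
Event 6 (withdraw 150 from checking): checking: 900 - 150 = 750. Balances: checking=750, savings=950
Event 7 (transfer 200 checking -> savings): checking: 750 - 200 = 550, savings: 950 + 200 = 1150. Balances: checking=550, savings=1150
Event 8 (withdraw 50 from savings): savings: 1150 - 50 = 1100. Balances: checking=550, savings=1100
Event 9 (withdraw 300 from checking): checking: 550 - 300 = 250. Balances: checking=250, savings=1100

Final balance of checking: 250

Answer: 250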